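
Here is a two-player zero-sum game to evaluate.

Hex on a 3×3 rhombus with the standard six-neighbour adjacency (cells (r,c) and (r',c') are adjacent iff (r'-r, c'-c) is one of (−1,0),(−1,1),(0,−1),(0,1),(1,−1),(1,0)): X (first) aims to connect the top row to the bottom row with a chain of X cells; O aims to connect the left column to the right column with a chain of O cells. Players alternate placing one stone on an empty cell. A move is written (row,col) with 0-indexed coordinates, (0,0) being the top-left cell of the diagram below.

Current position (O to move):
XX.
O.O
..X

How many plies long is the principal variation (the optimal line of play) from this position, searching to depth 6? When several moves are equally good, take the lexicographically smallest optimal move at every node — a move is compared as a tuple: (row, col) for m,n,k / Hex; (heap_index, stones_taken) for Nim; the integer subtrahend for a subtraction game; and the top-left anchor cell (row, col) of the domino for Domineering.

PV length from [XX./O.O/..X]: 1 ply

ply 1, O at XX./O.O/..X | (0,2)=-1→XXO/O.O/..X; (1,1)=+1→XX./OOO/..X*; (2,0)=+1→XX./O.O/O.X; (2,1)=+1→XX./O.O/.OX
ply 2: XX./OOO/..X is terminal -1 (X); from XX./O.O/..X depth 6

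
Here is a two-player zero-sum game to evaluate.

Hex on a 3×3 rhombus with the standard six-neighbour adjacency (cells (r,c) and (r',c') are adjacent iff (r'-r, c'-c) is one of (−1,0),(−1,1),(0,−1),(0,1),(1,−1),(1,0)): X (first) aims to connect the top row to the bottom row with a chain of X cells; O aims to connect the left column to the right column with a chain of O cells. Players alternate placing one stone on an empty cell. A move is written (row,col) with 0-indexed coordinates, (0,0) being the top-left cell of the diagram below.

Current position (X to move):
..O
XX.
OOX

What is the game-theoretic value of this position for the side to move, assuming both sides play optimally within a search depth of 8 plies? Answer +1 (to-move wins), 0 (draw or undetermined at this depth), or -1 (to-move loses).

value(..O/XX./OOX, X) = +1

p1 X@[..O/XX./OOX]: (0,0)[X.O/XX./OOX]-1 (0,1)[.XO/XX./OOX]-1 (1,2)[..O/XXX/OOX]+1*
p2 O@[..O/XXX/OOX]: (0,0)[O.O/XXX/OOX]-1* (0,1)[.OO/XXX/OOX]-1
p3 X@[O.O/XXX/OOX]: (0,1)[OXO/XXX/OOX]+1*
p4 O@[OXO/XXX/OOX] terminal -1; root [..O/XX./OOX] d8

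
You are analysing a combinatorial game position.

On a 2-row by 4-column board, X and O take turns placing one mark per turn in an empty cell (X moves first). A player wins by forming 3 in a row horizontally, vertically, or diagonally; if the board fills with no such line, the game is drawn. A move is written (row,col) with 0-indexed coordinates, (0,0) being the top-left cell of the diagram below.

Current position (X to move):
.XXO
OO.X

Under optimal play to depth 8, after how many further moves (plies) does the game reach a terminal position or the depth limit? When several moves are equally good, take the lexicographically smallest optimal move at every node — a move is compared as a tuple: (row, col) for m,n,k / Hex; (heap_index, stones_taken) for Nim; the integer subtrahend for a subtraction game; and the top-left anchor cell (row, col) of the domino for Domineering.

ply 1, X at .XXO/OO.X | (0,0)=+1→XXXO/OO.X*; (1,2)=+0→.XXO/OOXX
ply 2: XXXO/OO.X is terminal -1 (O); from .XXO/OO.X depth 8

PV length from [.XXO/OO.X]: 1 ply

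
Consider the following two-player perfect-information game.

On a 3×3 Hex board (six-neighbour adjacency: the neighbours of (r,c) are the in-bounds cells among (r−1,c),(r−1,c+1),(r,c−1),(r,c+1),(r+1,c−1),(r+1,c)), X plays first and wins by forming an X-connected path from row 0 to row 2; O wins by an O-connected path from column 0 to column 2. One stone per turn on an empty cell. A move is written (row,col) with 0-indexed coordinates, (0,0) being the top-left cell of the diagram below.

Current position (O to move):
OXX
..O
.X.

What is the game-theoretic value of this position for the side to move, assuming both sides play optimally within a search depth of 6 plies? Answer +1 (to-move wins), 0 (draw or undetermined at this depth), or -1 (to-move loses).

p1 O@[OXX/..O/.X.]: (1,0)[OXX/O.O/.X.]-1 (1,1)[OXX/.OO/.X.]+1* (2,0)[OXX/..O/OX.]-1 (2,2)[OXX/..O/.XO]-1
p2 X@[OXX/.OO/.X.]: (1,0)[OXX/XOO/.X.]-1* (2,0)[OXX/.OO/XX.]-1 (2,2)[OXX/.OO/.XX]-1
p3 O@[OXX/XOO/.X.]: (2,0)[OXX/XOO/OX.]+1* (2,2)[OXX/XOO/.XO]-1
p4 X@[OXX/XOO/OX.] terminal -1; root [OXX/..O/.X.] d6

value(OXX/..O/.X., O) = +1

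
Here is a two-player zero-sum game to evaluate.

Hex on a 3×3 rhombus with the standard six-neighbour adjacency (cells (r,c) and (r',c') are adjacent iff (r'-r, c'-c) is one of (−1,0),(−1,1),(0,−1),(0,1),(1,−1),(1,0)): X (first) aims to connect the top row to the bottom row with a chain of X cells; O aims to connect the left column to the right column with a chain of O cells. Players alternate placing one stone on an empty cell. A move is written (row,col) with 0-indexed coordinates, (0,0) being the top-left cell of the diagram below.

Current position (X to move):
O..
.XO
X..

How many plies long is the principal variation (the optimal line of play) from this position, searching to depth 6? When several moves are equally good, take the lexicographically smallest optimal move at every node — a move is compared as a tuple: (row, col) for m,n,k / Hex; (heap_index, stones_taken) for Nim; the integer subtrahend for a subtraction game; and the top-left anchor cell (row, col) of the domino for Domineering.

PV length from [O../.XO/X..]: 1 ply

p1 X@[O../.XO/X..]: (0,1)[OX./.XO/X..]+1* (0,2)[O.X/.XO/X..]+1 (1,0)[O../XXO/X..]+1 (2,1)[O../.XO/XX.]+1 (2,2)[O../.XO/X.X]+1
p2 O@[OX./.XO/X..] terminal -1; root [O../.XO/X..] d6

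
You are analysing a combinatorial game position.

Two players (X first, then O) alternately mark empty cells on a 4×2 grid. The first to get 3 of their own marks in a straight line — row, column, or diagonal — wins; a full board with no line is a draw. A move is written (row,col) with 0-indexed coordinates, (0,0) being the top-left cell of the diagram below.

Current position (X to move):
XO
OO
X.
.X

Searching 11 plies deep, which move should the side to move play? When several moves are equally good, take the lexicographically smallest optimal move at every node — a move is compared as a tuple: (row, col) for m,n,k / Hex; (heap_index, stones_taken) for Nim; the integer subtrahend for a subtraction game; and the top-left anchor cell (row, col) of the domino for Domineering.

[XO/OO/X./.X] X move#1: (2,1):+0/XO/OO/XX/.X*, (3,0):-1/XO/OO/X./XX
[XO/OO/XX/.X] O move#2: (3,0):+0/XO/OO/XX/OX*
[XO/OO/XX/OX] end (terminal +0, X#3); searched XO/OO/X./.X to 11

X's best at [XO/OO/X./.X]: (2,1)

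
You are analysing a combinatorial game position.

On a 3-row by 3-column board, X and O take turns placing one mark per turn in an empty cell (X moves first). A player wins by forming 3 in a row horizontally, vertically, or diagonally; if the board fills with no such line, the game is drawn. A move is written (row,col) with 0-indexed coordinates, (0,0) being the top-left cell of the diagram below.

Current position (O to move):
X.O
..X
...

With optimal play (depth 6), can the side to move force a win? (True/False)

O winning at [X.O/..X/...]: False

ply 1, O at X.O/..X/... | (0,1)=-1→XOO/..X/...; (1,0)=+0→X.O/O.X/...*; (1,1)=+0→X.O/.OX/...; (2,0)=-1→X.O/..X/O..; (2,1)=-1→X.O/..X/.O.; (2,2)=-1→X.O/..X/..O
ply 2, X at X.O/O.X/... | (0,1)=+0→XXO/O.X/...*; (1,1)=+0→X.O/OXX/...; (2,0)=+0→X.O/O.X/X..; (2,1)=+0→X.O/O.X/.X.; (2,2)=+0→X.O/O.X/..X
ply 3, O at XXO/O.X/... | (1,1)=+0→XXO/OOX/...*; (2,0)=-1→XXO/O.X/O..; (2,1)=+0→XXO/O.X/.O.; (2,2)=+0→XXO/O.X/..O
ply 4, X at XXO/OOX/... | (2,0)=+0→XXO/OOX/X..*; (2,1)=-1→XXO/OOX/.X.; (2,2)=-1→XXO/OOX/..X
ply 5, O at XXO/OOX/X.. | (2,1)=+0→XXO/OOX/XO.*; (2,2)=+0→XXO/OOX/X.O
ply 6, X at XXO/OOX/XO. | (2,2)=+0→XXO/OOX/XOX*
ply 7: XXO/OOX/XOX is terminal +0 (O); from X.O/..X/... depth 6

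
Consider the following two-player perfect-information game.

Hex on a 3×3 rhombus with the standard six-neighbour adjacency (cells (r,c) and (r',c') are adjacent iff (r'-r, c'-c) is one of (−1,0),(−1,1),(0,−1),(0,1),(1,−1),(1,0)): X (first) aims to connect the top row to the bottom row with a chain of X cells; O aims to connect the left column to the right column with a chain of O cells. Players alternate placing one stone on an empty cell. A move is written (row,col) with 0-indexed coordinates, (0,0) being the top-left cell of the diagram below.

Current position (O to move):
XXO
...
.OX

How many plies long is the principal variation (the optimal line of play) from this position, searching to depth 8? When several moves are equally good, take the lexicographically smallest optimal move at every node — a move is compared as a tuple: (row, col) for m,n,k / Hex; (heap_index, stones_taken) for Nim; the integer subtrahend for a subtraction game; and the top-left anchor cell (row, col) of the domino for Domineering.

p1 O@[XXO/.../.OX]: (1,0)[XXO/O../.OX]-1 (1,1)[XXO/.O./.OX]+1* (1,2)[XXO/..O/.OX]-1 (2,0)[XXO/.../OOX]+1
p2 X@[XXO/.O./.OX]: (1,0)[XXO/XO./.OX]-1* (1,2)[XXO/.OX/.OX]-1 (2,0)[XXO/.O./XOX]-1
p3 O@[XXO/XO./.OX]: (1,2)[XXO/XOO/.OX]-1 (2,0)[XXO/XO./OOX]+1*
p4 X@[XXO/XO./OOX] terminal -1; root [XXO/.../.OX] d8

PV length from [XXO/.../.OX]: 3 plies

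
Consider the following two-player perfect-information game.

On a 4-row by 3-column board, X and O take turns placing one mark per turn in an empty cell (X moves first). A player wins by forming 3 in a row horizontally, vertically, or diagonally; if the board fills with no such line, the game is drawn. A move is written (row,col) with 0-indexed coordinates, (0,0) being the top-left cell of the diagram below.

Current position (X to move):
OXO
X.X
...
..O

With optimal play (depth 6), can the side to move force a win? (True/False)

[OXO/X.X/.../..O] X move#1: (1,1):+1/OXO/XXX/.../..O*, (2,0):+1/OXO/X.X/X../..O, (2,1):+1/OXO/X.X/.X./..O, (2,2):+1/OXO/X.X/..X/..O, (3,0):+1/OXO/X.X/.../X.O, (3,1):-1/OXO/X.X/.../.XO
[OXO/XXX/.../..O] end (terminal -1, O#2); searched OXO/X.X/.../..O to 6

X winning at [OXO/X.X/.../..O]: True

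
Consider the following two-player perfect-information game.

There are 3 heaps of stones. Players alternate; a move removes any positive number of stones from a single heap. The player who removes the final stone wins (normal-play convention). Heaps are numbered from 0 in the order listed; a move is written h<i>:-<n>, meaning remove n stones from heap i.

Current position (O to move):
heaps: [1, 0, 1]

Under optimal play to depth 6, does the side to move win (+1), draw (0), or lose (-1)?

value((1,0,1), O) = -1

[(1,0,1)] O move#1: h0:-1:-1/(0,0,1)*, h2:-1:-1/(1,0,0)
[(0,0,1)] X move#2: h2:-1:+1/(0,0,0)*
[(0,0,0)] end (terminal -1, O#3); searched (1,0,1) to 6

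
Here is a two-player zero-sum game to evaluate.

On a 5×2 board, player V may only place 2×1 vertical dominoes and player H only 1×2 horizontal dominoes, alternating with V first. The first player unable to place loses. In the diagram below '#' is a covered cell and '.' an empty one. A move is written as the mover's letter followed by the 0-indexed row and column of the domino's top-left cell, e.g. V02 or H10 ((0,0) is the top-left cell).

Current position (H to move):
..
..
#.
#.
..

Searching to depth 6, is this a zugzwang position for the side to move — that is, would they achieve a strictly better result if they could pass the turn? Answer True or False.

zugzwang(../../#./#./.., H) = False

p1 H@[../../#./#./..]: H00[##/../#./#./..]+1* H10[../##/#./#./..]+1 H40[../../#./#./##]-1
p2 V@[##/../#./#./..]: V11[##/.#/##/#./..]-1* V21[##/../##/##/..]-1 V31[##/../#./##/.#]-1
p3 H@[##/.#/##/#./..]: H40[##/.#/##/#./##]+1*
p4 V@[##/.#/##/#./##] terminal -1; root [../../#./#./..] d6
if H skipped the turn, V would face:
~ p1 V@[../../#./#./..]: V00[#./#./#./#./..]+1* V01[.#/.#/#./#./..]+1 V11[../.#/##/#./..]+1 V21[../../##/##/..]-1 V31[../../#./##/.#]-1
~ p2 H@[#./#./#./#./..]: H40[#./#./#./#./##]-1*
~ p3 V@[#./#./#./#./##]: V01[##/##/#./#./##]+1* V11[#./##/##/#./##]+1 V21[#./#./##/##/##]+1
~ p4 H@[##/##/#./#./##] terminal -1; root [../../#./#./..] d6
compare (H): move=+1 vs pass=-1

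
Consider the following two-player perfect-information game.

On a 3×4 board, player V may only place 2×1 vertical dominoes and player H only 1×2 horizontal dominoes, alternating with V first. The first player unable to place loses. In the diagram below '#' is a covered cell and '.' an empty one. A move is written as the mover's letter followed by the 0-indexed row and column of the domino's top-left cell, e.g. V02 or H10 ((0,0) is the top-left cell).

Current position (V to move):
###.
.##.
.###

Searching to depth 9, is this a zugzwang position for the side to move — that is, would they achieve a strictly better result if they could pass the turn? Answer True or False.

zugzwang(###./.##./.###, V) = False

p1 V@[###./.##./.###]: V03[####/.###/.###]+1* V10[###./###./####]+1
p2 H@[####/.###/.###] terminal -1; root [###./.##./.###] d9
suppose V passes — search the same position with H to move:
pass> p1 H@[###./.##./.###] terminal -1; root [###./.##./.###] d9
for V: play +1, pass +1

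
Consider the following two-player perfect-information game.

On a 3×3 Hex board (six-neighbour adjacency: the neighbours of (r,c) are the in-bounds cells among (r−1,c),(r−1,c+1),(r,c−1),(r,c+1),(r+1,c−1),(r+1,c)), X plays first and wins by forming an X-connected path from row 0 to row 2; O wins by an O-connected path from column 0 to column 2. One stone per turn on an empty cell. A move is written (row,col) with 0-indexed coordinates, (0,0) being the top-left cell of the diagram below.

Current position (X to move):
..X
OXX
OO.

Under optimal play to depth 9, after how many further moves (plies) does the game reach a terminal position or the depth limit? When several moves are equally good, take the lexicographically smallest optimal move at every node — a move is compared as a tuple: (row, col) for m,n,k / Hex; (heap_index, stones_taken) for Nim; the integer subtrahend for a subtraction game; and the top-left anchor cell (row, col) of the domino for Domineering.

PV length from [..X/OXX/OO.]: 1 ply

[..X/OXX/OO.] X move#1: (0,0):-1/X.X/OXX/OO., (0,1):-1/.XX/OXX/OO., (2,2):+1/..X/OXX/OOX*
[..X/OXX/OOX] end (terminal -1, O#2); searched ..X/OXX/OO. to 9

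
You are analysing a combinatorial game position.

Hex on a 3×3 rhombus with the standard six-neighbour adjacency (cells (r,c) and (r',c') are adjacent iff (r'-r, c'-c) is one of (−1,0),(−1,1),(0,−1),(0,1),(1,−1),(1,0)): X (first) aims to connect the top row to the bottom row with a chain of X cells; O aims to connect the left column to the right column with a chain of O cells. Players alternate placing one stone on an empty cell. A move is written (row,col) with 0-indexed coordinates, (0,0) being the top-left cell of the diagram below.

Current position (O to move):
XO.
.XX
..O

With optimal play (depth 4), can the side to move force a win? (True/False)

O winning at [XO./.XX/..O]: False

p1 O@[XO./.XX/..O]: (0,2)[XOO/.XX/..O]-1* (1,0)[XO./OXX/..O]-1 (2,0)[XO./.XX/O.O]-1 (2,1)[XO./.XX/.OO]-1
p2 X@[XOO/.XX/..O]: (1,0)[XOO/XXX/..O]+1* (2,0)[XOO/.XX/X.O]-1 (2,1)[XOO/.XX/.XO]-1
p3 O@[XOO/XXX/..O]: (2,0)[XOO/XXX/O.O]-1* (2,1)[XOO/XXX/.OO]-1
p4 X@[XOO/XXX/O.O]: (2,1)[XOO/XXX/OXO]+1*
p5 O@[XOO/XXX/OXO] terminal -1; root [XO./.XX/..O] d4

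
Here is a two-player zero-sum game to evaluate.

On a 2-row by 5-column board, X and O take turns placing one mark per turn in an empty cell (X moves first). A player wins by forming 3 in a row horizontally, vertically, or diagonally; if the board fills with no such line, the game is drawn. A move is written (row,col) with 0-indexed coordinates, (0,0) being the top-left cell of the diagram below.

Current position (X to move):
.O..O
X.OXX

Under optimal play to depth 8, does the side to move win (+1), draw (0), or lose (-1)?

value(.O..O/X.OXX, X) = 0

p1 X@[.O..O/X.OXX]: (0,0)[XO..O/X.OXX]+0* (0,2)[.OX.O/X.OXX]+0 (0,3)[.O.XO/X.OXX]+0 (1,1)[.O..O/XXOXX]-1
p2 O@[XO..O/X.OXX]: (0,2)[XOO.O/X.OXX]+0* (0,3)[XO.OO/X.OXX]+0 (1,1)[XO..O/XOOXX]+0
p3 X@[XOO.O/X.OXX]: (0,3)[XOOXO/X.OXX]+0* (1,1)[XOO.O/XXOXX]-1
p4 O@[XOOXO/X.OXX]: (1,1)[XOOXO/XOOXX]+0*
p5 X@[XOOXO/XOOXX] terminal +0; root [.O..O/X.OXX] d8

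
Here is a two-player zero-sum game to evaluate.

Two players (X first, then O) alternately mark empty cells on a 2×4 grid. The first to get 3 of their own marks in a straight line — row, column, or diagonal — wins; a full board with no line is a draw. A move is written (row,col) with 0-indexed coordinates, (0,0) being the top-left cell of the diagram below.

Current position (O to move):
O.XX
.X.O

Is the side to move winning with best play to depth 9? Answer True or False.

p1 O@[O.XX/.X.O]: (0,1)[OOXX/.X.O]+0* (1,0)[O.XX/OX.O]-1 (1,2)[O.XX/.XOO]-1
p2 X@[OOXX/.X.O]: (1,0)[OOXX/XX.O]+0* (1,2)[OOXX/.XXO]+0
p3 O@[OOXX/XX.O]: (1,2)[OOXX/XXOO]+0*
p4 X@[OOXX/XXOO] terminal +0; root [O.XX/.X.O] d9

O winning at [O.XX/.X.O]: False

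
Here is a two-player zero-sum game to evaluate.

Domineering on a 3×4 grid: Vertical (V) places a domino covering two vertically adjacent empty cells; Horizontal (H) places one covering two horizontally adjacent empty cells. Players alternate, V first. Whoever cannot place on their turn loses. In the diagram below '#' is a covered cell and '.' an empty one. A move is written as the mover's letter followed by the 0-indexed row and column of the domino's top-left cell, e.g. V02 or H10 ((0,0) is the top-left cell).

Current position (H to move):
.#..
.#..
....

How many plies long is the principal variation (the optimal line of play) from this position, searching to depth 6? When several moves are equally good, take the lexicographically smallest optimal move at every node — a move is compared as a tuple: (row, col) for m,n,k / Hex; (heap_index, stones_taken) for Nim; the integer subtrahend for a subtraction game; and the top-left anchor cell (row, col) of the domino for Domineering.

PV length from [.#../.#../....]: 3 plies

ply 1, H at .#../.#../.... | H02=-1→.###/.#../....; H12=+1→.#../.###/....*; H20=-1→.#../.#../##..; H21=-1→.#../.#../.##.; H22=-1→.#../.#../..##
ply 2, V at .#../.###/.... | V00=-1→##../####/....*; V10=-1→.#../####/#...
ply 3, H at ##../####/.... | H02=+1→####/####/....*; H20=+1→##../####/##..; H21=+1→##../####/.##.; H22=+1→##../####/..##
ply 4: ####/####/.... is terminal -1 (V); from .#../.#../.... depth 6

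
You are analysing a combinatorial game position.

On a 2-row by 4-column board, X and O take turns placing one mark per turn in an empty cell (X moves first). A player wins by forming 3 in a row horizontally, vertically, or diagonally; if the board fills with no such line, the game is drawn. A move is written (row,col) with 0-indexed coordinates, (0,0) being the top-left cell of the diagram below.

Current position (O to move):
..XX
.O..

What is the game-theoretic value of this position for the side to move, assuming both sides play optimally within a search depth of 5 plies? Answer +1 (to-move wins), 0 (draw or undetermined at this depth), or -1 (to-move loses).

p1 O@[..XX/.O..]: (0,0)[O.XX/.O..]-1 (0,1)[.OXX/.O..]+0* (1,0)[..XX/OO..]-1 (1,2)[..XX/.OO.]-1 (1,3)[..XX/.O.O]-1
p2 X@[.OXX/.O..]: (0,0)[XOXX/.O..]-1 (1,0)[.OXX/XO..]+0* (1,2)[.OXX/.OX.]+0 (1,3)[.OXX/.O.X]+0
p3 O@[.OXX/XO..]: (0,0)[OOXX/XO..]+0* (1,2)[.OXX/XOO.]+0 (1,3)[.OXX/XO.O]+0
p4 X@[OOXX/XO..]: (1,2)[OOXX/XOX.]+0* (1,3)[OOXX/XO.X]+0
p5 O@[OOXX/XOX.]: (1,3)[OOXX/XOXO]+0*
p6 X@[OOXX/XOXO] terminal +0; root [..XX/.O..] d5

value(..XX/.O.., O) = 0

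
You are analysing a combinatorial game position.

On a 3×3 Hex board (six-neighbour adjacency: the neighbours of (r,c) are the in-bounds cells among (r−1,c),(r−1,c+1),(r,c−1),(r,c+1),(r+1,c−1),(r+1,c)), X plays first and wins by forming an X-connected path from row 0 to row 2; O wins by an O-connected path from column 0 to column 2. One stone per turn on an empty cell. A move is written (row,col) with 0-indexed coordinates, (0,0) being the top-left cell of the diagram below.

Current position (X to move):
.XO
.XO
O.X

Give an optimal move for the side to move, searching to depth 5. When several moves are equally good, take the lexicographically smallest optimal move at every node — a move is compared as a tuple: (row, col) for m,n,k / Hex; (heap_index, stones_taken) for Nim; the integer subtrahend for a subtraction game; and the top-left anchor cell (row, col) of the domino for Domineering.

X's best at [.XO/.XO/O.X]: (2,1)

p1 X@[.XO/.XO/O.X]: (0,0)[XXO/.XO/O.X]-1 (1,0)[.XO/XXO/O.X]-1 (2,1)[.XO/.XO/OXX]+1*
p2 O@[.XO/.XO/OXX] terminal -1; root [.XO/.XO/O.X] d5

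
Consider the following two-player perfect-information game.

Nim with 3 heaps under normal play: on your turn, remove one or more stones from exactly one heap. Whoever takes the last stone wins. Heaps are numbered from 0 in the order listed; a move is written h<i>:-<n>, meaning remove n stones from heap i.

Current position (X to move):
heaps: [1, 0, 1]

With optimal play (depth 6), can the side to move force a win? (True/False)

X winning at [(1,0,1)]: False

[(1,0,1)] X move#1: h0:-1:-1/(0,0,1)*, h2:-1:-1/(1,0,0)
[(0,0,1)] O move#2: h2:-1:+1/(0,0,0)*
[(0,0,0)] end (terminal -1, X#3); searched (1,0,1) to 6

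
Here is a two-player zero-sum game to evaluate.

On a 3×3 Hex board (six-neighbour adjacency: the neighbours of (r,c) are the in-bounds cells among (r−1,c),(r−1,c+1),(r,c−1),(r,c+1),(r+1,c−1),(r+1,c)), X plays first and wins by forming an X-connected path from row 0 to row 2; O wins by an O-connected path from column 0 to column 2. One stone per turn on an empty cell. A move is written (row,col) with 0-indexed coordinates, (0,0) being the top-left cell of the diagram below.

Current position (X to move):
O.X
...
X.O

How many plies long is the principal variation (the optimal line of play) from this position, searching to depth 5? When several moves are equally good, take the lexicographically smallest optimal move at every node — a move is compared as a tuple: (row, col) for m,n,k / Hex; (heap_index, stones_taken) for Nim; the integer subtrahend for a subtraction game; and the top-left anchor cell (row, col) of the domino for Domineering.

PV length from [O.X/.../X.O]: 3 plies

ply 1, X at O.X/.../X.O | (0,1)=+1→OXX/.../X.O*; (1,0)=+1→O.X/X../X.O; (1,1)=+1→O.X/.X./X.O; (1,2)=+1→O.X/..X/X.O; (2,1)=+1→O.X/.../XXO
ply 2, O at OXX/.../X.O | (1,0)=-1→OXX/O../X.O*; (1,1)=-1→OXX/.O./X.O; (1,2)=-1→OXX/..O/X.O; (2,1)=-1→OXX/.../XOO
ply 3, X at OXX/O../X.O | (1,1)=+1→OXX/OX./X.O*; (1,2)=+1→OXX/O.X/X.O; (2,1)=+1→OXX/O../XXO
ply 4: OXX/OX./X.O is terminal -1 (O); from O.X/.../X.O depth 5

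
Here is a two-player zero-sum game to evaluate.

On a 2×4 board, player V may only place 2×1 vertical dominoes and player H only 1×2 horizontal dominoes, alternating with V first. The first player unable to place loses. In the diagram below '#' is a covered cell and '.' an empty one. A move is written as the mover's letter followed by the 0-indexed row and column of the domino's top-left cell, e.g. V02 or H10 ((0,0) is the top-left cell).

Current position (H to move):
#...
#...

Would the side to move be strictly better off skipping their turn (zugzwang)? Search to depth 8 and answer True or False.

zugzwang(#.../#..., H) = False

[#.../#...] H move#1: H01:+1/###./#...*, H02:+1/#.##/#..., H11:+1/#.../###., H12:+1/#.../#.##
[###./#...] V move#2: V03:-1/####/#..#*
[####/#..#] H move#3: H11:+1/####/####*
[####/####] end (terminal -1, V#4); searched #.../#... to 8
suppose H passes — search the same position with V to move:
pass> [#.../#...] V move#1: V01:-1/##../##.., V02:+1/#.#./#.#.*, V03:-1/#..#/#..#
pass> [#.#./#.#.] end (terminal -1, H#2); searched #.../#... to 8
for H: play +1, pass -1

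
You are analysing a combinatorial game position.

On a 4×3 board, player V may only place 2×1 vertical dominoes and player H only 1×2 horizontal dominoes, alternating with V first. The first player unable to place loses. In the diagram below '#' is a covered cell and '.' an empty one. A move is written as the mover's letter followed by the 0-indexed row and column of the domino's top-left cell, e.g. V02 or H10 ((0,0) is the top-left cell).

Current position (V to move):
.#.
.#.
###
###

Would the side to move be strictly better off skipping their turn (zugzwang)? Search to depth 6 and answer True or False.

zugzwang(.#./.#./###/###, V) = False

p1 V@[.#./.#./###/###]: V00[##./##./###/###]+1* V02[.##/.##/###/###]+1
p2 H@[##./##./###/###] terminal -1; root [.#./.#./###/###] d6
suppose V passes — search the same position with H to move:
pass> p1 H@[.#./.#./###/###] terminal -1; root [.#./.#./###/###] d6
for V: play +1, pass +1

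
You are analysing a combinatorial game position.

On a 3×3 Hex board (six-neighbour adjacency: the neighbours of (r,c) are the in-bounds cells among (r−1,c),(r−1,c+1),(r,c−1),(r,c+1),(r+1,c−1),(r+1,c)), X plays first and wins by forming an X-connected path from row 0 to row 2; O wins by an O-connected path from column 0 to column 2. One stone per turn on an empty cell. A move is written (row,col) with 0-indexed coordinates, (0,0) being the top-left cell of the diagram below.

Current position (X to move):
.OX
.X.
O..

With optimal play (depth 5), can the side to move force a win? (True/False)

p1 X@[.OX/.X./O..]: (0,0)[XOX/.X./O..]-1 (1,0)[.OX/XX./O..]-1 (1,2)[.OX/.XX/O..]+1* (2,1)[.OX/.X./OX.]+1 (2,2)[.OX/.X./O.X]+1
p2 O@[.OX/.XX/O..]: (0,0)[OOX/.XX/O..]-1* (1,0)[.OX/OXX/O..]-1 (2,1)[.OX/.XX/OO.]-1 (2,2)[.OX/.XX/O.O]-1
p3 X@[OOX/.XX/O..]: (1,0)[OOX/XXX/O..]+1* (2,1)[OOX/.XX/OX.]+1 (2,2)[OOX/.XX/O.X]+1
p4 O@[OOX/XXX/O..]: (2,1)[OOX/XXX/OO.]-1* (2,2)[OOX/XXX/O.O]-1
p5 X@[OOX/XXX/OO.]: (2,2)[OOX/XXX/OOX]+1*
p6 O@[OOX/XXX/OOX] terminal -1; root [.OX/.X./O..] d5

X winning at [.OX/.X./O..]: True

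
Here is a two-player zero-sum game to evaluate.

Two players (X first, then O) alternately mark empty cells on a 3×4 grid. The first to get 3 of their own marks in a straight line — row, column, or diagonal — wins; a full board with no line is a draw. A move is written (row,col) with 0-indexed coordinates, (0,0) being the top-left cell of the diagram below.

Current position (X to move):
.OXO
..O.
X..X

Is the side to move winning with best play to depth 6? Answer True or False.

X winning at [.OXO/..O./X..X]: True

p1 X@[.OXO/..O./X..X]: (0,0)[XOXO/..O./X..X]-1 (1,0)[.OXO/X.O./X..X]-1 (1,1)[.OXO/.XO./X..X]+1* (1,3)[.OXO/..OX/X..X]-1 (2,1)[.OXO/..O./XX.X]+1 (2,2)[.OXO/..O./X.XX]-1
p2 O@[.OXO/.XO./X..X] terminal -1; root [.OXO/..O./X..X] d6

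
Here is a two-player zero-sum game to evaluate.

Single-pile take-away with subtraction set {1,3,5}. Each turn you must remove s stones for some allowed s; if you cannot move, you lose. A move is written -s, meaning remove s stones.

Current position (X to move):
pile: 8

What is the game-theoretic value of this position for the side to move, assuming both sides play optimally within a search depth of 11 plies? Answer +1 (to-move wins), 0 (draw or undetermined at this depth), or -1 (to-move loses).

ply 1, X at 8 | -1=-1→7*; -3=-1→5; -5=-1→3
ply 2, O at 7 | -1=+1→6*; -3=+1→4; -5=+1→2
ply 3, X at 6 | -1=-1→5*; -3=-1→3; -5=-1→1
ply 4, O at 5 | -1=+1→4*; -3=+1→2; -5=+1→0
ply 5, X at 4 | -1=-1→3*; -3=-1→1
ply 6, O at 3 | -1=+1→2*; -3=+1→0
ply 7, X at 2 | -1=-1→1*
ply 8, O at 1 | -1=+1→0*
ply 9: 0 is terminal -1 (X); from 8 depth 11

value(8, X) = -1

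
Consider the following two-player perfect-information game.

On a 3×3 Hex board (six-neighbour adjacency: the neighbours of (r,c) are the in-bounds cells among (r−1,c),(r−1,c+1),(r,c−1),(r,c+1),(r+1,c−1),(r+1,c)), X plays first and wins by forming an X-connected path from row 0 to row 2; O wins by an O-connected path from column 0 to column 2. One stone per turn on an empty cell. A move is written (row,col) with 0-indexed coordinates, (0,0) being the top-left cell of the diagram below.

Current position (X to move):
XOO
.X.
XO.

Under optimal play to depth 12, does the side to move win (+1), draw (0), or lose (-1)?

value(XOO/.X./XO., X) = +1

p1 X@[XOO/.X./XO.]: (1,0)[XOO/XX./XO.]+1* (1,2)[XOO/.XX/XO.]-1 (2,2)[XOO/.X./XOX]-1
p2 O@[XOO/XX./XO.] terminal -1; root [XOO/.X./XO.] d12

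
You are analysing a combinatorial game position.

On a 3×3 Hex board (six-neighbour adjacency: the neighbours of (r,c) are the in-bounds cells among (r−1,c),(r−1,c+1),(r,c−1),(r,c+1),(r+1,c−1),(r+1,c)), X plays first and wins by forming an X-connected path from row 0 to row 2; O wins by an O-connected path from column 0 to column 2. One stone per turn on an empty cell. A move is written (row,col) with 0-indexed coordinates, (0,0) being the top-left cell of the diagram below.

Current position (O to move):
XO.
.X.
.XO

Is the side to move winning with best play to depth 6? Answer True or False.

[XO./.X./.XO] O move#1: (0,2):-1/XOO/.X./.XO*, (1,0):-1/XO./OX./.XO, (1,2):-1/XO./.XO/.XO, (2,0):-1/XO./.X./OXO
[XOO/.X./.XO] X move#2: (1,0):+1/XOO/XX./.XO*, (1,2):-1/XOO/.XX/.XO, (2,0):-1/XOO/.X./XXO
[XOO/XX./.XO] end (terminal -1, O#3); searched XO./.X./.XO to 6

O winning at [XO./.X./.XO]: False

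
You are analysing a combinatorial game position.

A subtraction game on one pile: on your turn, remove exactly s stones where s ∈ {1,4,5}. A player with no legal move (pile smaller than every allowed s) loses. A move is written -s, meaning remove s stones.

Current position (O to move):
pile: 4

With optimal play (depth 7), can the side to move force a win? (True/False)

O winning at [4]: True

p1 O@[4]: -1[3]-1 -4[0]+1*
p2 X@[0] terminal -1; root [4] d7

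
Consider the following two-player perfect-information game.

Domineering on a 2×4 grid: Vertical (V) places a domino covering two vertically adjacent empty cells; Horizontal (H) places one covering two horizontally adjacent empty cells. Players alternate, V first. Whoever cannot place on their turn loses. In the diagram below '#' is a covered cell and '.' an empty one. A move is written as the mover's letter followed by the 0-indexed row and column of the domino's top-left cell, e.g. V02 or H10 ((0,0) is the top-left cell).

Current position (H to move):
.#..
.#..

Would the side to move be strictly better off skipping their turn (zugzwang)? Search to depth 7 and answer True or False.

p1 H@[.#../.#..]: H02[.###/.#..]+1* H12[.#../.###]+1
p2 V@[.###/.#..]: V00[####/##..]-1*
p3 H@[####/##..]: H12[####/####]+1*
p4 V@[####/####] terminal -1; root [.#../.#..] d7
suppose H passes — search the same position with V to move:
pass> p1 V@[.#../.#..]: V00[##../##..]-1 V02[.##./.##.]+1* V03[.#.#/.#.#]+1
pass> p2 H@[.##./.##.] terminal -1; root [.#../.#..] d7
for H: play +1, pass -1

zugzwang(.#../.#.., H) = False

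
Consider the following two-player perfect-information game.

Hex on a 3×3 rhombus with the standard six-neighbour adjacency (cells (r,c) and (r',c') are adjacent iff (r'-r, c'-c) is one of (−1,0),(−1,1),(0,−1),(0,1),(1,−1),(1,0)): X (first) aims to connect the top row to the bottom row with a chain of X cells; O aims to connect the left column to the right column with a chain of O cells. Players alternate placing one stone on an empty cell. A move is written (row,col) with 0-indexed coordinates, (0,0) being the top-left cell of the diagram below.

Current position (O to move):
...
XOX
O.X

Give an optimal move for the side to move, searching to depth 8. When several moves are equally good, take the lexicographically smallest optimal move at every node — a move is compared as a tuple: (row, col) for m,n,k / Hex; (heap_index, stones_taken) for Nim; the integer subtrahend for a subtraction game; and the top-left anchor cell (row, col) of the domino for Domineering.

O's best at [.../XOX/O.X]: (0,2)

p1 O@[.../XOX/O.X]: (0,0)[O../XOX/O.X]-1 (0,1)[.O./XOX/O.X]-1 (0,2)[..O/XOX/O.X]+1* (2,1)[.../XOX/OOX]-1
p2 X@[..O/XOX/O.X] terminal -1; root [.../XOX/O.X] d8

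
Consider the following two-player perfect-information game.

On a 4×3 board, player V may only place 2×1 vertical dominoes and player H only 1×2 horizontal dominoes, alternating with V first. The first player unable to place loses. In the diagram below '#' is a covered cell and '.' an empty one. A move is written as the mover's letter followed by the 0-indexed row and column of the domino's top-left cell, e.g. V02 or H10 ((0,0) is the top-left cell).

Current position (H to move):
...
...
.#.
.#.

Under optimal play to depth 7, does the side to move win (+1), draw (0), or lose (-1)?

ply 1, H at .../.../.#./.#. | H00=-1→##./.../.#./.#.*; H01=-1→.##/.../.#./.#.; H10=-1→.../##./.#./.#.; H11=-1→.../.##/.#./.#.
ply 2, V at ##./.../.#./.#. | V02=+1→###/..#/.#./.#.*; V10=+1→##./#../##./.#.; V12=+1→##./..#/.##/.#.; V20=+1→##./.../##./##.; V22=+1→##./.../.##/.##
ply 3, H at ###/..#/.#./.#. | H10=-1→###/###/.#./.#.*
ply 4, V at ###/###/.#./.#. | V20=+1→###/###/##./##.*; V22=+1→###/###/.##/.##
ply 5: ###/###/##./##. is terminal -1 (H); from .../.../.#./.#. depth 7

value(.../.../.#./.#., H) = -1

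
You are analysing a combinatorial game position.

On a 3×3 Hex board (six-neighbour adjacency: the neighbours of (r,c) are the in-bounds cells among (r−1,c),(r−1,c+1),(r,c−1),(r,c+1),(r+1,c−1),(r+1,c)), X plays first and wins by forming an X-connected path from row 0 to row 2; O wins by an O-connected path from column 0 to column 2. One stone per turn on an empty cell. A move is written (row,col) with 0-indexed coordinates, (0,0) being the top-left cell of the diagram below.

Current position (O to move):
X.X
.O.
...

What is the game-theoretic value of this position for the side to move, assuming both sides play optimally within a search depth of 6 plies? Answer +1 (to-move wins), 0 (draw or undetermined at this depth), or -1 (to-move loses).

value(X.X/.O./..., O) = +1

p1 O@[X.X/.O./...]: (0,1)[XOX/.O./...]-1 (1,0)[X.X/OO./...]-1 (1,2)[X.X/.OO/...]+1* (2,0)[X.X/.O./O..]-1 (2,1)[X.X/.O./.O.]+1 (2,2)[X.X/.O./..O]+1
p2 X@[X.X/.OO/...]: (0,1)[XXX/.OO/...]-1* (1,0)[X.X/XOO/...]-1 (2,0)[X.X/.OO/X..]-1 (2,1)[X.X/.OO/.X.]-1 (2,2)[X.X/.OO/..X]-1
p3 O@[XXX/.OO/...]: (1,0)[XXX/OOO/...]+1* (2,0)[XXX/.OO/O..]+1 (2,1)[XXX/.OO/.O.]+1 (2,2)[XXX/.OO/..O]+1
p4 X@[XXX/OOO/...] terminal -1; root [X.X/.O./...] d6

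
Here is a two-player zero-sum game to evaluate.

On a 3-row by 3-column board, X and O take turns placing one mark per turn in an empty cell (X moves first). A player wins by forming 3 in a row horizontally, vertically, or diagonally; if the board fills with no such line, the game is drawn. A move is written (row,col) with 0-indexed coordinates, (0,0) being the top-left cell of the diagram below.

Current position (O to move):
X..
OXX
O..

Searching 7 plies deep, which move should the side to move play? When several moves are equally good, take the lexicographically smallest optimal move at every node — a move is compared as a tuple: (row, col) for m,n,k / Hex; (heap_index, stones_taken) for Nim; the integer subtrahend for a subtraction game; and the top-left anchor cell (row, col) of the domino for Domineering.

ply 1, O at X../OXX/O.. | (0,1)=-1→XO./OXX/O..; (0,2)=-1→X.O/OXX/O..; (2,1)=-1→X../OXX/OO.; (2,2)=+0→X../OXX/O.O*
ply 2, X at X../OXX/O.O | (0,1)=-1→XX./OXX/O.O; (0,2)=-1→X.X/OXX/O.O; (2,1)=+0→X../OXX/OXO*
ply 3, O at X../OXX/OXO | (0,1)=+0→XO./OXX/OXO*; (0,2)=-1→X.O/OXX/OXO
ply 4, X at XO./OXX/OXO | (0,2)=+0→XOX/OXX/OXO*
ply 5: XOX/OXX/OXO is terminal +0 (O); from X../OXX/O.. depth 7

O's best at [X../OXX/O..]: (2,2)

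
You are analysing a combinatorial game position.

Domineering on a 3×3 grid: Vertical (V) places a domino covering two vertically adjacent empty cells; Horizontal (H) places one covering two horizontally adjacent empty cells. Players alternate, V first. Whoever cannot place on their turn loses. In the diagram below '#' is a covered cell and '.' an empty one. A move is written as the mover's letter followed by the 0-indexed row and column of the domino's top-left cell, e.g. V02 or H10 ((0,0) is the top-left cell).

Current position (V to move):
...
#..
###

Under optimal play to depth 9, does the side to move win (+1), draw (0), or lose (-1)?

value(.../#../###, V) = +1

[.../#../###] V move#1: V01:+1/.#./##./###*, V02:-1/..#/#.#/###
[.#./##./###] end (terminal -1, H#2); searched .../#../### to 9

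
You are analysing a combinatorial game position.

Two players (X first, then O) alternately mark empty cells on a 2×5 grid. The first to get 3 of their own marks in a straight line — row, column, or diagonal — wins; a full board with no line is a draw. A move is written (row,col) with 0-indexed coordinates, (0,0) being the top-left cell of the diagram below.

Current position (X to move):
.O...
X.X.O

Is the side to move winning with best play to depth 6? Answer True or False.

X winning at [.O.../X.X.O]: True

[.O.../X.X.O] X move#1: (0,0):+0/XO.../X.X.O, (0,2):+0/.OX../X.X.O, (0,3):+0/.O.X./X.X.O, (0,4):+0/.O..X/X.X.O, (1,1):+1/.O.../XXX.O*, (1,3):+0/.O.../X.XXO
[.O.../XXX.O] end (terminal -1, O#2); searched .O.../X.X.O to 6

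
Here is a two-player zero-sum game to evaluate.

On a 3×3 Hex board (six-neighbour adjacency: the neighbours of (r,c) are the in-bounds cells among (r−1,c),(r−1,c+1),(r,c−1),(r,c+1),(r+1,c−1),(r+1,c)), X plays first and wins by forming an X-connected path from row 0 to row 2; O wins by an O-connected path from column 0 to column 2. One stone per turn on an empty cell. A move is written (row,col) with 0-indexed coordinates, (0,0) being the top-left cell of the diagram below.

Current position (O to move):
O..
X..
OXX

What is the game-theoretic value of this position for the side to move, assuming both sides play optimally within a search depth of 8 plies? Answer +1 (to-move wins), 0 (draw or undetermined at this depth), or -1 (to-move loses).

p1 O@[O../X../OXX]: (0,1)[OO./X../OXX]-1 (0,2)[O.O/X../OXX]+1* (1,1)[O../XO./OXX]+1 (1,2)[O../X.O/OXX]-1
p2 X@[O.O/X../OXX]: (0,1)[OXO/X../OXX]-1* (1,1)[O.O/XX./OXX]-1 (1,2)[O.O/X.X/OXX]-1
p3 O@[OXO/X../OXX]: (1,1)[OXO/XO./OXX]+1* (1,2)[OXO/X.O/OXX]-1
p4 X@[OXO/XO./OXX] terminal -1; root [O../X../OXX] d8

value(O../X../OXX, O) = +1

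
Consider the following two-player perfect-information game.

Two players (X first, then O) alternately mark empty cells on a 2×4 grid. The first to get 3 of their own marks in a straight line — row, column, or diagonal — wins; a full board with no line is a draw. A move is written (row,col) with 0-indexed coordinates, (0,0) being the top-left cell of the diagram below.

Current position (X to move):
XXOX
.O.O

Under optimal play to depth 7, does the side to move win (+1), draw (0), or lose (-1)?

ply 1, X at XXOX/.O.O | (1,0)=-1→XXOX/XO.O; (1,2)=+0→XXOX/.OXO*
ply 2, O at XXOX/.OXO | (1,0)=+0→XXOX/OOXO*
ply 3: XXOX/OOXO is terminal +0 (X); from XXOX/.O.O depth 7

value(XXOX/.O.O, X) = 0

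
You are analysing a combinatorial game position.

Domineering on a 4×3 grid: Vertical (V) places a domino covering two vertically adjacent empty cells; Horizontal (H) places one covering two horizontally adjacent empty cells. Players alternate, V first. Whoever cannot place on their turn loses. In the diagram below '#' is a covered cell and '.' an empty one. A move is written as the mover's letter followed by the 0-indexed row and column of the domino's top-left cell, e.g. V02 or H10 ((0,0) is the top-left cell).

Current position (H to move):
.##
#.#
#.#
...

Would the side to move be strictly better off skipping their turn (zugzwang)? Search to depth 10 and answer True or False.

zugzwang(.##/#.#/#.#/..., H) = False

[.##/#.#/#.#/...] H move#1: H30:-1/.##/#.#/#.#/##.*, H31:-1/.##/#.#/#.#/.##
[.##/#.#/#.#/##.] V move#2: V11:+1/.##/###/###/##.*
[.##/###/###/##.] end (terminal -1, H#3); searched .##/#.#/#.#/... to 10
if H skipped the turn, V would face:
~ [.##/#.#/#.#/...] V move#1: V11:-1/.##/###/###/..., V21:+1/.##/#.#/###/.#.*
~ [.##/#.#/###/.#.] end (terminal -1, H#2); searched .##/#.#/#.#/... to 10
compare (H): move=-1 vs pass=-1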